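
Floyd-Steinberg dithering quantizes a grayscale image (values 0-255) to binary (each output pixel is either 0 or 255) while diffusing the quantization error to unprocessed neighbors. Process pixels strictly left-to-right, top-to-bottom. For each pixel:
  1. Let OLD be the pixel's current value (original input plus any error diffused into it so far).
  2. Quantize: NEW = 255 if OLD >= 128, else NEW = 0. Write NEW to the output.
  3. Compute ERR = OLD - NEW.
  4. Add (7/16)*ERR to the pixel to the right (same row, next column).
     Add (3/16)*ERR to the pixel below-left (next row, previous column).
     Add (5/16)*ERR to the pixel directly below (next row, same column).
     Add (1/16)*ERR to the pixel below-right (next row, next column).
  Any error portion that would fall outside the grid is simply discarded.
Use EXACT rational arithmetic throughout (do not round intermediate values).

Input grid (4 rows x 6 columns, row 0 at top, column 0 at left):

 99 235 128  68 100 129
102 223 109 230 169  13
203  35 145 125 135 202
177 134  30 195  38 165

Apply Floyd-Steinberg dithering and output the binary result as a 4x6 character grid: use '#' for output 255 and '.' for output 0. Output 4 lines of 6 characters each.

(0,0): OLD=99 → NEW=0, ERR=99
(0,1): OLD=4453/16 → NEW=255, ERR=373/16
(0,2): OLD=35379/256 → NEW=255, ERR=-29901/256
(0,3): OLD=69221/4096 → NEW=0, ERR=69221/4096
(0,4): OLD=7038147/65536 → NEW=0, ERR=7038147/65536
(0,5): OLD=184533333/1048576 → NEW=255, ERR=-82853547/1048576
(1,0): OLD=35151/256 → NEW=255, ERR=-30129/256
(1,1): OLD=333993/2048 → NEW=255, ERR=-188247/2048
(1,2): OLD=2419037/65536 → NEW=0, ERR=2419037/65536
(1,3): OLD=69275801/262144 → NEW=255, ERR=2429081/262144
(1,4): OLD=3235575467/16777216 → NEW=255, ERR=-1042614613/16777216
(1,5): OLD=-8635159491/268435456 → NEW=0, ERR=-8635159491/268435456
(2,0): OLD=4882003/32768 → NEW=255, ERR=-3473837/32768
(2,1): OLD=-42508991/1048576 → NEW=0, ERR=-42508991/1048576
(2,2): OLD=2261422851/16777216 → NEW=255, ERR=-2016767229/16777216
(2,3): OLD=8852898475/134217728 → NEW=0, ERR=8852898475/134217728
(2,4): OLD=596933895041/4294967296 → NEW=255, ERR=-498282765439/4294967296
(2,5): OLD=9435632842391/68719476736 → NEW=255, ERR=-8087833725289/68719476736
(3,0): OLD=2286226339/16777216 → NEW=255, ERR=-1991963741/16777216
(3,1): OLD=5398489703/134217728 → NEW=0, ERR=5398489703/134217728
(3,2): OLD=21330396389/1073741824 → NEW=0, ERR=21330396389/1073741824
(3,3): OLD=13402872111471/68719476736 → NEW=255, ERR=-4120594456209/68719476736
(3,4): OLD=-23328078864881/549755813888 → NEW=0, ERR=-23328078864881/549755813888
(3,5): OLD=900765253622401/8796093022208 → NEW=0, ERR=900765253622401/8796093022208
Row 0: .##..#
Row 1: ##.##.
Row 2: #.#.##
Row 3: #..#..

Answer: .##..#
##.##.
#.#.##
#..#..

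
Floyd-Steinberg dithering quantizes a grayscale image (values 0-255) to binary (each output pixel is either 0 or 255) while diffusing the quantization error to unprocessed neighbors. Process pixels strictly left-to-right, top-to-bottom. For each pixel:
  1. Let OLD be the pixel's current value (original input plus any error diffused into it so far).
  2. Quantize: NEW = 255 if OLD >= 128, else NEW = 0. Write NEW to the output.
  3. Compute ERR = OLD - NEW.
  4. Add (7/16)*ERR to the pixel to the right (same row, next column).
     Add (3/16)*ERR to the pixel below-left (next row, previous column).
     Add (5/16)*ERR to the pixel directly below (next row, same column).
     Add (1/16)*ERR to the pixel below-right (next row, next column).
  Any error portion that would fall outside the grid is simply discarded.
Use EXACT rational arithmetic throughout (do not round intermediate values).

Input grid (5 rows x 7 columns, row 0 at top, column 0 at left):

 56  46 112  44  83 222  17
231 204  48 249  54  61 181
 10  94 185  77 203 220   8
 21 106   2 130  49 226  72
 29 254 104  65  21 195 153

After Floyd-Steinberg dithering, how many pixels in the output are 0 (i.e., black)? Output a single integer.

Answer: 20

Derivation:
(0,0): OLD=56 → NEW=0, ERR=56
(0,1): OLD=141/2 → NEW=0, ERR=141/2
(0,2): OLD=4571/32 → NEW=255, ERR=-3589/32
(0,3): OLD=-2595/512 → NEW=0, ERR=-2595/512
(0,4): OLD=661771/8192 → NEW=0, ERR=661771/8192
(0,5): OLD=33730381/131072 → NEW=255, ERR=307021/131072
(0,6): OLD=37800731/2097152 → NEW=0, ERR=37800731/2097152
(1,0): OLD=8375/32 → NEW=255, ERR=215/32
(1,1): OLD=54129/256 → NEW=255, ERR=-11151/256
(1,2): OLD=-21707/8192 → NEW=0, ERR=-21707/8192
(1,3): OLD=8335977/32768 → NEW=255, ERR=-19863/32768
(1,4): OLD=165888467/2097152 → NEW=0, ERR=165888467/2097152
(1,5): OLD=1757708435/16777216 → NEW=0, ERR=1757708435/16777216
(1,6): OLD=62442104509/268435456 → NEW=255, ERR=-6008936771/268435456
(2,0): OLD=16107/4096 → NEW=0, ERR=16107/4096
(2,1): OLD=10752025/131072 → NEW=0, ERR=10752025/131072
(2,2): OLD=455553067/2097152 → NEW=255, ERR=-79220693/2097152
(2,3): OLD=1257449331/16777216 → NEW=0, ERR=1257449331/16777216
(2,4): OLD=37596518507/134217728 → NEW=255, ERR=3370997867/134217728
(2,5): OLD=1135910363521/4294967296 → NEW=255, ERR=40693703041/4294967296
(2,6): OLD=803870152855/68719476736 → NEW=0, ERR=803870152855/68719476736
(3,0): OLD=78873387/2097152 → NEW=0, ERR=78873387/2097152
(3,1): OLD=2369815103/16777216 → NEW=255, ERR=-1908374977/16777216
(3,2): OLD=-5420987227/134217728 → NEW=0, ERR=-5420987227/134217728
(3,3): OLD=74141701535/536870912 → NEW=255, ERR=-62760381025/536870912
(3,4): OLD=836020819243/68719476736 → NEW=0, ERR=836020819243/68719476736
(3,5): OLD=130867415610913/549755813888 → NEW=255, ERR=-9320316930527/549755813888
(3,6): OLD=605440079188735/8796093022208 → NEW=0, ERR=605440079188735/8796093022208
(4,0): OLD=5214438773/268435456 → NEW=0, ERR=5214438773/268435456
(4,1): OLD=952322636609/4294967296 → NEW=255, ERR=-142894023871/4294967296
(4,2): OLD=3284416318415/68719476736 → NEW=0, ERR=3284416318415/68719476736
(4,3): OLD=27012521587925/549755813888 → NEW=0, ERR=27012521587925/549755813888
(4,4): OLD=157509428195191/4398046511104 → NEW=0, ERR=157509428195191/4398046511104
(4,5): OLD=30826647772008783/140737488355328 → NEW=255, ERR=-5061411758599857/140737488355328
(4,6): OLD=355144694384527833/2251799813685248 → NEW=255, ERR=-219064258105210407/2251799813685248
Output grid:
  Row 0: ..#..#.  (5 black, running=5)
  Row 1: ##.#..#  (3 black, running=8)
  Row 2: ..#.##.  (4 black, running=12)
  Row 3: .#.#.#.  (4 black, running=16)
  Row 4: .#...##  (4 black, running=20)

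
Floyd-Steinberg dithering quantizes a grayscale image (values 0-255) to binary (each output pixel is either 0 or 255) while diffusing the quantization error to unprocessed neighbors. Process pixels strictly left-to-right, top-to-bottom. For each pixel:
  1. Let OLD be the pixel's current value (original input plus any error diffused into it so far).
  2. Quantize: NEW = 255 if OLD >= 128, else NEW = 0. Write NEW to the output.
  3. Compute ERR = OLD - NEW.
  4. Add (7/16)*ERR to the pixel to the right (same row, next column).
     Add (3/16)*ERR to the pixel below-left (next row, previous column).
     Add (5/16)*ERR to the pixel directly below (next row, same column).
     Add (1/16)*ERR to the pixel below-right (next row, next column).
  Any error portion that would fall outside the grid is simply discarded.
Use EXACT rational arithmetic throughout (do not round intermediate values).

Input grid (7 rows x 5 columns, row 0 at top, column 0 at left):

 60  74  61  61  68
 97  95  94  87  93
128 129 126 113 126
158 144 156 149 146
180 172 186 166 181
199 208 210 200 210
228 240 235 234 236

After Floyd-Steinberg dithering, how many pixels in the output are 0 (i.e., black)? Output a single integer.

Answer: 14

Derivation:
(0,0): OLD=60 → NEW=0, ERR=60
(0,1): OLD=401/4 → NEW=0, ERR=401/4
(0,2): OLD=6711/64 → NEW=0, ERR=6711/64
(0,3): OLD=109441/1024 → NEW=0, ERR=109441/1024
(0,4): OLD=1880199/16384 → NEW=0, ERR=1880199/16384
(1,0): OLD=8611/64 → NEW=255, ERR=-7709/64
(1,1): OLD=49685/512 → NEW=0, ERR=49685/512
(1,2): OLD=3203545/16384 → NEW=255, ERR=-974375/16384
(1,3): OLD=8024949/65536 → NEW=0, ERR=8024949/65536
(1,4): OLD=198300415/1048576 → NEW=255, ERR=-69086465/1048576
(2,0): OLD=889271/8192 → NEW=0, ERR=889271/8192
(2,1): OLD=49319341/262144 → NEW=255, ERR=-17527379/262144
(2,2): OLD=449578759/4194304 → NEW=0, ERR=449578759/4194304
(2,3): OLD=12219859045/67108864 → NEW=255, ERR=-4892901275/67108864
(2,4): OLD=87151039875/1073741824 → NEW=0, ERR=87151039875/1073741824
(3,0): OLD=752401255/4194304 → NEW=255, ERR=-317146265/4194304
(3,1): OLD=3922752635/33554432 → NEW=0, ERR=3922752635/33554432
(3,2): OLD=239222849305/1073741824 → NEW=255, ERR=-34581315815/1073741824
(3,3): OLD=287855559705/2147483648 → NEW=255, ERR=-259752770535/2147483648
(3,4): OLD=3913189965933/34359738368 → NEW=0, ERR=3913189965933/34359738368
(4,0): OLD=95719171465/536870912 → NEW=255, ERR=-41182911095/536870912
(4,1): OLD=2821083774633/17179869184 → NEW=255, ERR=-1559782867287/17179869184
(4,2): OLD=33216688211655/274877906944 → NEW=0, ERR=33216688211655/274877906944
(4,3): OLD=881414507516201/4398046511104 → NEW=255, ERR=-240087352815319/4398046511104
(4,4): OLD=13028599130591391/70368744177664 → NEW=255, ERR=-4915430634712929/70368744177664
(5,0): OLD=43432089104795/274877906944 → NEW=255, ERR=-26661777165925/274877906944
(5,1): OLD=340971509459761/2199023255552 → NEW=255, ERR=-219779420705999/2199023255552
(5,2): OLD=13238292971886425/70368744177664 → NEW=255, ERR=-4705736793417895/70368744177664
(5,3): OLD=41697503966854727/281474976710656 → NEW=255, ERR=-30078615094362553/281474976710656
(5,4): OLD=621531412812827293/4503599627370496 → NEW=255, ERR=-526886492166649187/4503599627370496
(6,0): OLD=6296227487498699/35184372088832 → NEW=255, ERR=-2675787395153461/35184372088832
(6,1): OLD=176647621462390981/1125899906842624 → NEW=255, ERR=-110456854782478139/1125899906842624
(6,2): OLD=2610256278243665543/18014398509481984 → NEW=255, ERR=-1983415341674240377/18014398509481984
(6,3): OLD=36409537272470077133/288230376151711744 → NEW=0, ERR=36409537272470077133/288230376151711744
(6,4): OLD=1143820481906199091163/4611686018427387904 → NEW=255, ERR=-32159452792784824357/4611686018427387904
Output grid:
  Row 0: .....  (5 black, running=5)
  Row 1: #.#.#  (2 black, running=7)
  Row 2: .#.#.  (3 black, running=10)
  Row 3: #.##.  (2 black, running=12)
  Row 4: ##.##  (1 black, running=13)
  Row 5: #####  (0 black, running=13)
  Row 6: ###.#  (1 black, running=14)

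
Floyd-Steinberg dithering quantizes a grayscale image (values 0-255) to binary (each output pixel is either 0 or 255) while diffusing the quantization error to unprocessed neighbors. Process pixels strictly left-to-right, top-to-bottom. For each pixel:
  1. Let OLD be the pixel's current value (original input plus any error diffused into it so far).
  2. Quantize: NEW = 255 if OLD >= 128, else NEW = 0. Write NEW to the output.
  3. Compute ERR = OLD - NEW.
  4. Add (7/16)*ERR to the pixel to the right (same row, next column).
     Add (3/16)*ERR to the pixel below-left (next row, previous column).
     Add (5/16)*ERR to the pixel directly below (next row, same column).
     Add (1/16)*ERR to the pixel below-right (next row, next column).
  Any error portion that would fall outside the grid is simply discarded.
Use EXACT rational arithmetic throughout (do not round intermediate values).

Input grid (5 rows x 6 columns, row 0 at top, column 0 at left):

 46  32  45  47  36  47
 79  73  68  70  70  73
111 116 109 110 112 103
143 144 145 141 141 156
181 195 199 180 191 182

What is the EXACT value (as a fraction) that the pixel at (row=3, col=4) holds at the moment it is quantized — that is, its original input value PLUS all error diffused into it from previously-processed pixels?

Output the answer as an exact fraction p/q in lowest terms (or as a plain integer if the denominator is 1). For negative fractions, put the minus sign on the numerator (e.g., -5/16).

(0,0): OLD=46 → NEW=0, ERR=46
(0,1): OLD=417/8 → NEW=0, ERR=417/8
(0,2): OLD=8679/128 → NEW=0, ERR=8679/128
(0,3): OLD=157009/2048 → NEW=0, ERR=157009/2048
(0,4): OLD=2278711/32768 → NEW=0, ERR=2278711/32768
(0,5): OLD=40592513/524288 → NEW=0, ERR=40592513/524288
(1,0): OLD=13203/128 → NEW=0, ERR=13203/128
(1,1): OLD=153605/1024 → NEW=255, ERR=-107515/1024
(1,2): OLD=1995113/32768 → NEW=0, ERR=1995113/32768
(1,3): OLD=18071157/131072 → NEW=255, ERR=-15352203/131072
(1,4): OLD=501609599/8388608 → NEW=0, ERR=501609599/8388608
(1,5): OLD=17139912393/134217728 → NEW=0, ERR=17139912393/134217728
(2,0): OLD=2024199/16384 → NEW=0, ERR=2024199/16384
(2,1): OLD=81319101/524288 → NEW=255, ERR=-52374339/524288
(2,2): OLD=468072823/8388608 → NEW=0, ERR=468072823/8388608
(2,3): OLD=7571666303/67108864 → NEW=0, ERR=7571666303/67108864
(2,4): OLD=422349346045/2147483648 → NEW=255, ERR=-125258984195/2147483648
(2,5): OLD=4161845211323/34359738368 → NEW=0, ERR=4161845211323/34359738368
(3,0): OLD=1366319767/8388608 → NEW=255, ERR=-772775273/8388608
(3,1): OLD=6084293579/67108864 → NEW=0, ERR=6084293579/67108864
(3,2): OLD=116508307985/536870912 → NEW=255, ERR=-20393774575/536870912
(3,3): OLD=5229213720371/34359738368 → NEW=255, ERR=-3532519563469/34359738368
(3,4): OLD=29564721429715/274877906944 → NEW=0, ERR=29564721429715/274877906944
Target (3,4): original=141, with diffused error = 29564721429715/274877906944

Answer: 29564721429715/274877906944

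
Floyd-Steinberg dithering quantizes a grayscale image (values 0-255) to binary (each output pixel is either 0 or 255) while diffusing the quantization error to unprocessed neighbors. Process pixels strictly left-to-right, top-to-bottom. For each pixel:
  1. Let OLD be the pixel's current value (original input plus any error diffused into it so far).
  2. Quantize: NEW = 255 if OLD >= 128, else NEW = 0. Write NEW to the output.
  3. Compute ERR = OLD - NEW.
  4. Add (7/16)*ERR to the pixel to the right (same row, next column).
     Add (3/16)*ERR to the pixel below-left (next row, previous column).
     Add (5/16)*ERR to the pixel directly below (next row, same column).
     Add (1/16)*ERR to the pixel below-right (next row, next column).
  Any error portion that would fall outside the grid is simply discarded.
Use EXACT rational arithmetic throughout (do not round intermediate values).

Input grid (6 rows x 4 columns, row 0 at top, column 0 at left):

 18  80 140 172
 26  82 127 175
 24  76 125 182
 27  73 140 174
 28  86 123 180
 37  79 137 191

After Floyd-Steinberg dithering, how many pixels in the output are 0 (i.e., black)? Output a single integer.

(0,0): OLD=18 → NEW=0, ERR=18
(0,1): OLD=703/8 → NEW=0, ERR=703/8
(0,2): OLD=22841/128 → NEW=255, ERR=-9799/128
(0,3): OLD=283663/2048 → NEW=255, ERR=-238577/2048
(1,0): OLD=6157/128 → NEW=0, ERR=6157/128
(1,1): OLD=120091/1024 → NEW=0, ERR=120091/1024
(1,2): OLD=4523127/32768 → NEW=255, ERR=-3832713/32768
(1,3): OLD=43326705/524288 → NEW=0, ERR=43326705/524288
(2,0): OLD=999769/16384 → NEW=0, ERR=999769/16384
(2,1): OLD=63135267/524288 → NEW=0, ERR=63135267/524288
(2,2): OLD=171921567/1048576 → NEW=255, ERR=-95465313/1048576
(2,3): OLD=2695816355/16777216 → NEW=255, ERR=-1582373725/16777216
(3,0): OLD=575861257/8388608 → NEW=0, ERR=575861257/8388608
(3,1): OLD=17100458519/134217728 → NEW=0, ERR=17100458519/134217728
(3,2): OLD=337438778985/2147483648 → NEW=255, ERR=-210169551255/2147483648
(3,3): OLD=3299175472223/34359738368 → NEW=0, ERR=3299175472223/34359738368
(4,0): OLD=157499818261/2147483648 → NEW=0, ERR=157499818261/2147483648
(4,1): OLD=2471192368511/17179869184 → NEW=255, ERR=-1909674273409/17179869184
(4,2): OLD=38346204977631/549755813888 → NEW=0, ERR=38346204977631/549755813888
(4,3): OLD=2061850811497417/8796093022208 → NEW=255, ERR=-181152909165623/8796093022208
(5,0): OLD=10741452467141/274877906944 → NEW=0, ERR=10741452467141/274877906944
(5,1): OLD=695082367956675/8796093022208 → NEW=0, ERR=695082367956675/8796093022208
(5,2): OLD=802909278847027/4398046511104 → NEW=255, ERR=-318592581484493/4398046511104
(5,3): OLD=22128338868898727/140737488355328 → NEW=255, ERR=-13759720661709913/140737488355328
Output grid:
  Row 0: ..##  (2 black, running=2)
  Row 1: ..#.  (3 black, running=5)
  Row 2: ..##  (2 black, running=7)
  Row 3: ..#.  (3 black, running=10)
  Row 4: .#.#  (2 black, running=12)
  Row 5: ..##  (2 black, running=14)

Answer: 14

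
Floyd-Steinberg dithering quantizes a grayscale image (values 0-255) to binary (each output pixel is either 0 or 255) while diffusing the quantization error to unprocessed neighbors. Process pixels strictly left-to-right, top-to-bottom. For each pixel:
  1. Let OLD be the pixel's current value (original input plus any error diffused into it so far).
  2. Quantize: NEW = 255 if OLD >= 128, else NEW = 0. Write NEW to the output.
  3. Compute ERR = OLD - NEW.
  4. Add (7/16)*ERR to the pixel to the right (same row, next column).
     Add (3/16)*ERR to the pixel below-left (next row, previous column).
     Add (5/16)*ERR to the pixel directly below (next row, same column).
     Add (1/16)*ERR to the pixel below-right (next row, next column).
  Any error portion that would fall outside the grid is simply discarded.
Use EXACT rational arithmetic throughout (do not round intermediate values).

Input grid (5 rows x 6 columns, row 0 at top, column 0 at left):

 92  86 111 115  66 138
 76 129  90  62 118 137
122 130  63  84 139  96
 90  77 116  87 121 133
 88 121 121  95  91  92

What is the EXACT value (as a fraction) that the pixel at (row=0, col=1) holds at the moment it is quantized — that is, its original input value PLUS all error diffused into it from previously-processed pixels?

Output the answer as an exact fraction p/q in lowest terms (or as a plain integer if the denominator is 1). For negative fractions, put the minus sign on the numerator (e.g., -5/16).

Answer: 505/4

Derivation:
(0,0): OLD=92 → NEW=0, ERR=92
(0,1): OLD=505/4 → NEW=0, ERR=505/4
Target (0,1): original=86, with diffused error = 505/4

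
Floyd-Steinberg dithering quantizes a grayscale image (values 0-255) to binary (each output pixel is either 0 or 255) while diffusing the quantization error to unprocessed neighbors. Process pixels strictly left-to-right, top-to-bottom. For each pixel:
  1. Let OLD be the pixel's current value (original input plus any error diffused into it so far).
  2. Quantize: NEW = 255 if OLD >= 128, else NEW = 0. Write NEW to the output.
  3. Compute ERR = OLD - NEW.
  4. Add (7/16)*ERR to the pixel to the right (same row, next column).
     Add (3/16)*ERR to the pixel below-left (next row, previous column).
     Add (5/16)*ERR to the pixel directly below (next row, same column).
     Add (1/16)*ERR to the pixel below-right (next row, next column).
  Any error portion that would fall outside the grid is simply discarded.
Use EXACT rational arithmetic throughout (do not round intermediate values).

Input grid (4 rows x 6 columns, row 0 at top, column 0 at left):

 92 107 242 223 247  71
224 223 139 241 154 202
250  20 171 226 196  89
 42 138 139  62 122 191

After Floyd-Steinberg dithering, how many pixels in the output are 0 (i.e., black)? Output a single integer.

(0,0): OLD=92 → NEW=0, ERR=92
(0,1): OLD=589/4 → NEW=255, ERR=-431/4
(0,2): OLD=12471/64 → NEW=255, ERR=-3849/64
(0,3): OLD=201409/1024 → NEW=255, ERR=-59711/1024
(0,4): OLD=3628871/16384 → NEW=255, ERR=-549049/16384
(0,5): OLD=14768881/262144 → NEW=0, ERR=14768881/262144
(1,0): OLD=14883/64 → NEW=255, ERR=-1437/64
(1,1): OLD=89077/512 → NEW=255, ERR=-41483/512
(1,2): OLD=1099225/16384 → NEW=0, ERR=1099225/16384
(1,3): OLD=15865477/65536 → NEW=255, ERR=-846203/65536
(1,4): OLD=607325839/4194304 → NEW=255, ERR=-462221681/4194304
(1,5): OLD=11361392697/67108864 → NEW=255, ERR=-5751367623/67108864
(2,0): OLD=1866071/8192 → NEW=255, ERR=-222889/8192
(2,1): OLD=-1585043/262144 → NEW=0, ERR=-1585043/262144
(2,2): OLD=762674951/4194304 → NEW=255, ERR=-306872569/4194304
(2,3): OLD=5821223439/33554432 → NEW=255, ERR=-2735156721/33554432
(2,4): OLD=117062854189/1073741824 → NEW=0, ERR=117062854189/1073741824
(2,5): OLD=1770010176523/17179869184 → NEW=0, ERR=1770010176523/17179869184
(3,0): OLD=135743399/4194304 → NEW=0, ERR=135743399/4194304
(3,1): OLD=4524843355/33554432 → NEW=255, ERR=-4031536805/33554432
(3,2): OLD=12860520353/268435456 → NEW=0, ERR=12860520353/268435456
(3,3): OLD=1260250568835/17179869184 → NEW=0, ERR=1260250568835/17179869184
(3,4): OLD=27815758626275/137438953472 → NEW=255, ERR=-7231174509085/137438953472
(3,5): OLD=455179672643949/2199023255552 → NEW=255, ERR=-105571257521811/2199023255552
Output grid:
  Row 0: .####.  (2 black, running=2)
  Row 1: ##.###  (1 black, running=3)
  Row 2: #.##..  (3 black, running=6)
  Row 3: .#..##  (3 black, running=9)

Answer: 9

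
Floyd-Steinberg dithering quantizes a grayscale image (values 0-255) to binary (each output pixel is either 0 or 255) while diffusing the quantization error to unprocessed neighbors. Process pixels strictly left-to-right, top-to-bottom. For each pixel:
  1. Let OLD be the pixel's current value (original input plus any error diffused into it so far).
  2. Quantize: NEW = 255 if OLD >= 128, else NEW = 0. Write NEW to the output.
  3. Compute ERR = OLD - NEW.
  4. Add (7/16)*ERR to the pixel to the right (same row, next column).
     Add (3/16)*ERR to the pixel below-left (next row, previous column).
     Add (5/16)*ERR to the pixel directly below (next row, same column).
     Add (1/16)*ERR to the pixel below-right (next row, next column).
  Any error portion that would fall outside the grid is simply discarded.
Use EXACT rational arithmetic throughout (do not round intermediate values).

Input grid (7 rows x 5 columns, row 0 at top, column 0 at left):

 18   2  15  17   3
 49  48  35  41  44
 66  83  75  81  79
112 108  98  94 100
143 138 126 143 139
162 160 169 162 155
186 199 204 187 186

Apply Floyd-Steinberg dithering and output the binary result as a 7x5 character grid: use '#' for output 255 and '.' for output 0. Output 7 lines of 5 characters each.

Answer: .....
.....
.#.#.
.#..#
#.##.
#.#.#
#####

Derivation:
(0,0): OLD=18 → NEW=0, ERR=18
(0,1): OLD=79/8 → NEW=0, ERR=79/8
(0,2): OLD=2473/128 → NEW=0, ERR=2473/128
(0,3): OLD=52127/2048 → NEW=0, ERR=52127/2048
(0,4): OLD=463193/32768 → NEW=0, ERR=463193/32768
(1,0): OLD=7229/128 → NEW=0, ERR=7229/128
(1,1): OLD=82475/1024 → NEW=0, ERR=82475/1024
(1,2): OLD=2675975/32768 → NEW=0, ERR=2675975/32768
(1,3): OLD=11605115/131072 → NEW=0, ERR=11605115/131072
(1,4): OLD=186110481/2097152 → NEW=0, ERR=186110481/2097152
(2,0): OLD=1617929/16384 → NEW=0, ERR=1617929/16384
(2,1): OLD=89241459/524288 → NEW=255, ERR=-44451981/524288
(2,2): OLD=713548313/8388608 → NEW=0, ERR=713548313/8388608
(2,3): OLD=22498486331/134217728 → NEW=255, ERR=-11727034309/134217728
(2,4): OLD=159000959709/2147483648 → NEW=0, ERR=159000959709/2147483648
(3,0): OLD=1065036793/8388608 → NEW=0, ERR=1065036793/8388608
(3,1): OLD=10681819141/67108864 → NEW=255, ERR=-6430941179/67108864
(3,2): OLD=130943275975/2147483648 → NEW=0, ERR=130943275975/2147483648
(3,3): OLD=483490855119/4294967296 → NEW=0, ERR=483490855119/4294967296
(3,4): OLD=11471128158635/68719476736 → NEW=255, ERR=-6052338409045/68719476736
(4,0): OLD=176853729015/1073741824 → NEW=255, ERR=-96950436105/1073741824
(4,1): OLD=3020866447607/34359738368 → NEW=0, ERR=3020866447607/34359738368
(4,2): OLD=109201898400345/549755813888 → NEW=255, ERR=-30985834141095/549755813888
(4,3): OLD=1238639967296759/8796093022208 → NEW=255, ERR=-1004363753366281/8796093022208
(4,4): OLD=9648657297321537/140737488355328 → NEW=0, ERR=9648657297321537/140737488355328
(5,0): OLD=82610971415877/549755813888 → NEW=255, ERR=-57576761125563/549755813888
(5,1): OLD=551705372886927/4398046511104 → NEW=0, ERR=551705372886927/4398046511104
(5,2): OLD=26789894571668359/140737488355328 → NEW=255, ERR=-9098164958940281/140737488355328
(5,3): OLD=60442228296742505/562949953421312 → NEW=0, ERR=60442228296742505/562949953421312
(5,4): OLD=1947905348293040051/9007199254740992 → NEW=255, ERR=-348930461665912909/9007199254740992
(6,0): OLD=12440632090683765/70368744177664 → NEW=255, ERR=-5503397674620555/70368744177664
(6,1): OLD=417299309415619931/2251799813685248 → NEW=255, ERR=-156909643074118309/2251799813685248
(6,2): OLD=6531433784113615513/36028797018963968 → NEW=255, ERR=-2655909455722196327/36028797018963968
(6,3): OLD=102032011776162752723/576460752303423488 → NEW=255, ERR=-44965480061210236717/576460752303423488
(6,4): OLD=1351023932469288837509/9223372036854775808 → NEW=255, ERR=-1000935936928678993531/9223372036854775808
Row 0: .....
Row 1: .....
Row 2: .#.#.
Row 3: .#..#
Row 4: #.##.
Row 5: #.#.#
Row 6: #####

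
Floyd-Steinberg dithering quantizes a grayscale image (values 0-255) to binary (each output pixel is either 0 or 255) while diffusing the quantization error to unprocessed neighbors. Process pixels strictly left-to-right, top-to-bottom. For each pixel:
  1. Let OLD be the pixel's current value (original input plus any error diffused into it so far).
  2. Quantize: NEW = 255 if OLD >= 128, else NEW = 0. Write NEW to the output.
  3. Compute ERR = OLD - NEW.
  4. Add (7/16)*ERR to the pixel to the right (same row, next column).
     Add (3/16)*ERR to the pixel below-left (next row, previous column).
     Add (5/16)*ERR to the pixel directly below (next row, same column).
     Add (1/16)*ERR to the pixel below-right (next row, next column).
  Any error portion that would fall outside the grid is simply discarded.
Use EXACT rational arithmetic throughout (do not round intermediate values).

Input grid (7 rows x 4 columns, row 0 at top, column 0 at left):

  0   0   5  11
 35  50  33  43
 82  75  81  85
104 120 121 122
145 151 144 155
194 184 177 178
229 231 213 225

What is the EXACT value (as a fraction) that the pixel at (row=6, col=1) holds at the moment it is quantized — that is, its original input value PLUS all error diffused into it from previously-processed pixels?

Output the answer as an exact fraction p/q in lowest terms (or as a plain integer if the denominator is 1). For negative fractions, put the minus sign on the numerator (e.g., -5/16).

Answer: 2658524852609761/17592186044416

Derivation:
(0,0): OLD=0 → NEW=0, ERR=0
(0,1): OLD=0 → NEW=0, ERR=0
(0,2): OLD=5 → NEW=0, ERR=5
(0,3): OLD=211/16 → NEW=0, ERR=211/16
(1,0): OLD=35 → NEW=0, ERR=35
(1,1): OLD=265/4 → NEW=0, ERR=265/4
(1,2): OLD=16901/256 → NEW=0, ERR=16901/256
(1,3): OLD=312595/4096 → NEW=0, ERR=312595/4096
(2,0): OLD=6743/64 → NEW=0, ERR=6743/64
(2,1): OLD=640467/4096 → NEW=255, ERR=-404013/4096
(2,2): OLD=2520775/32768 → NEW=0, ERR=2520775/32768
(2,3): OLD=76877033/524288 → NEW=255, ERR=-56816407/524288
(3,0): OLD=7761465/65536 → NEW=0, ERR=7761465/65536
(3,1): OLD=169867817/1048576 → NEW=255, ERR=-97519063/1048576
(3,2): OLD=1306407925/16777216 → NEW=0, ERR=1306407925/16777216
(3,3): OLD=34093992787/268435456 → NEW=0, ERR=34093992787/268435456
(4,0): OLD=2761056331/16777216 → NEW=255, ERR=-1517133749/16777216
(4,1): OLD=7004612847/67108864 → NEW=0, ERR=7004612847/67108864
(4,2): OLD=996434182573/4294967296 → NEW=255, ERR=-98782477907/4294967296
(4,3): OLD=13022001400491/68719476736 → NEW=255, ERR=-4501465167189/68719476736
(5,0): OLD=198977077417/1073741824 → NEW=255, ERR=-74827087703/1073741824
(5,1): OLD=12105967701315/68719476736 → NEW=255, ERR=-5417498866365/68719476736
(5,2): OLD=71228397936499/549755813888 → NEW=255, ERR=-68959334604941/549755813888
(5,3): OLD=890286451858781/8796093022208 → NEW=0, ERR=890286451858781/8796093022208
(6,0): OLD=211590998096649/1099511627776 → NEW=255, ERR=-68784466986231/1099511627776
(6,1): OLD=2658524852609761/17592186044416 → NEW=255, ERR=-1827482588716319/17592186044416
Target (6,1): original=231, with diffused error = 2658524852609761/17592186044416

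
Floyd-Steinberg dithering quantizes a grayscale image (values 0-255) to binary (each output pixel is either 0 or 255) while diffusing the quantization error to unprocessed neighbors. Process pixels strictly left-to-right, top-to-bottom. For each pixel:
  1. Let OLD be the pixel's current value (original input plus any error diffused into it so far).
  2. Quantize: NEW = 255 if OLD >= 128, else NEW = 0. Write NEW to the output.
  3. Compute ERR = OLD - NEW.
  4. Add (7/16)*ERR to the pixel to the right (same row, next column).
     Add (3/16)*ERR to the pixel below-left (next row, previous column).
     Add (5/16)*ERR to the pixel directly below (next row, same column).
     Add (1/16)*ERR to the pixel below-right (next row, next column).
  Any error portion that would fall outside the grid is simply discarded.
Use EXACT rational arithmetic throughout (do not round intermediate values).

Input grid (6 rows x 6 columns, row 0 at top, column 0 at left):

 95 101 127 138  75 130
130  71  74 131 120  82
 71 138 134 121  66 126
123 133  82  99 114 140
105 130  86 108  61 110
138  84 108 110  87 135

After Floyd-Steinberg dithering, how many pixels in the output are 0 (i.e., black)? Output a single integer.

Answer: 20

Derivation:
(0,0): OLD=95 → NEW=0, ERR=95
(0,1): OLD=2281/16 → NEW=255, ERR=-1799/16
(0,2): OLD=19919/256 → NEW=0, ERR=19919/256
(0,3): OLD=704681/4096 → NEW=255, ERR=-339799/4096
(0,4): OLD=2536607/65536 → NEW=0, ERR=2536607/65536
(0,5): OLD=154071129/1048576 → NEW=255, ERR=-113315751/1048576
(1,0): OLD=35483/256 → NEW=255, ERR=-29797/256
(1,1): OLD=11197/2048 → NEW=0, ERR=11197/2048
(1,2): OLD=5120001/65536 → NEW=0, ERR=5120001/65536
(1,3): OLD=39682157/262144 → NEW=255, ERR=-27164563/262144
(1,4): OLD=1028650919/16777216 → NEW=0, ERR=1028650919/16777216
(1,5): OLD=20796375137/268435456 → NEW=0, ERR=20796375137/268435456
(2,0): OLD=1168239/32768 → NEW=0, ERR=1168239/32768
(2,1): OLD=170582325/1048576 → NEW=255, ERR=-96804555/1048576
(2,2): OLD=1659873247/16777216 → NEW=0, ERR=1659873247/16777216
(2,3): OLD=19901907879/134217728 → NEW=255, ERR=-14323612761/134217728
(2,4): OLD=199801949301/4294967296 → NEW=0, ERR=199801949301/4294967296
(2,5): OLD=11984312360067/68719476736 → NEW=255, ERR=-5539154207613/68719476736
(3,0): OLD=1960102143/16777216 → NEW=0, ERR=1960102143/16777216
(3,1): OLD=23628012179/134217728 → NEW=255, ERR=-10597508461/134217728
(3,2): OLD=56472104233/1073741824 → NEW=0, ERR=56472104233/1073741824
(3,3): OLD=7117002472763/68719476736 → NEW=0, ERR=7117002472763/68719476736
(3,4): OLD=83598173231707/549755813888 → NEW=255, ERR=-56589559309733/549755813888
(3,5): OLD=639334589146997/8796093022208 → NEW=0, ERR=639334589146997/8796093022208
(4,0): OLD=272097343377/2147483648 → NEW=0, ERR=272097343377/2147483648
(4,1): OLD=6113372414301/34359738368 → NEW=255, ERR=-2648360869539/34359738368
(4,2): OLD=91477104256007/1099511627776 → NEW=0, ERR=91477104256007/1099511627776
(4,3): OLD=2827946099286211/17592186044416 → NEW=255, ERR=-1658061342039869/17592186044416
(4,4): OLD=2167174863422963/281474976710656 → NEW=0, ERR=2167174863422963/281474976710656
(4,5): OLD=583885862951651525/4503599627370496 → NEW=255, ERR=-564532042027824955/4503599627370496
(5,0): OLD=89689007178087/549755813888 → NEW=255, ERR=-50498725363353/549755813888
(5,1): OLD=760768886094807/17592186044416 → NEW=0, ERR=760768886094807/17592186044416
(5,2): OLD=18356351618285741/140737488355328 → NEW=255, ERR=-17531707912322899/140737488355328
(5,3): OLD=147226804154851135/4503599627370496 → NEW=0, ERR=147226804154851135/4503599627370496
(5,4): OLD=669364058726480511/9007199254740992 → NEW=0, ERR=669364058726480511/9007199254740992
(5,5): OLD=18565127976677191563/144115188075855872 → NEW=255, ERR=-18184244982666055797/144115188075855872
Output grid:
  Row 0: .#.#.#  (3 black, running=3)
  Row 1: #..#..  (4 black, running=7)
  Row 2: .#.#.#  (3 black, running=10)
  Row 3: .#..#.  (4 black, running=14)
  Row 4: .#.#.#  (3 black, running=17)
  Row 5: #.#..#  (3 black, running=20)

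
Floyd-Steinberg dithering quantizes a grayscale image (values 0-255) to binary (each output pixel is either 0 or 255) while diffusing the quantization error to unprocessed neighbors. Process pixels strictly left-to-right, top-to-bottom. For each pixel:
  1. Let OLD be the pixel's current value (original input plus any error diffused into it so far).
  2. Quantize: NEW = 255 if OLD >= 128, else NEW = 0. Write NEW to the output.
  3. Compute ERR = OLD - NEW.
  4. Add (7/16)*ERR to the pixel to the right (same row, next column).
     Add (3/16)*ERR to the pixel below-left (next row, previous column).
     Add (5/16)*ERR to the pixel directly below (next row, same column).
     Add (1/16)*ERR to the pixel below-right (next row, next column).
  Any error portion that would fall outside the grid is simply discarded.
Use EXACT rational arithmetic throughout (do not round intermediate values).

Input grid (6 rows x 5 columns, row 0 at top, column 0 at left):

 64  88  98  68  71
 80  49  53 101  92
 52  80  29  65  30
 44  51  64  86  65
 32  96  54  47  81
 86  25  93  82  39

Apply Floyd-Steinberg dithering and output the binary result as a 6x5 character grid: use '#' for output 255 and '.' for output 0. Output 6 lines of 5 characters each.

Answer: ..#..
...#.
.#...
...#.
.#...
..#..

Derivation:
(0,0): OLD=64 → NEW=0, ERR=64
(0,1): OLD=116 → NEW=0, ERR=116
(0,2): OLD=595/4 → NEW=255, ERR=-425/4
(0,3): OLD=1377/64 → NEW=0, ERR=1377/64
(0,4): OLD=82343/1024 → NEW=0, ERR=82343/1024
(1,0): OLD=487/4 → NEW=0, ERR=487/4
(1,1): OLD=3923/32 → NEW=0, ERR=3923/32
(1,2): OLD=86749/1024 → NEW=0, ERR=86749/1024
(1,3): OLD=156901/1024 → NEW=255, ERR=-104219/1024
(1,4): OLD=605771/8192 → NEW=0, ERR=605771/8192
(2,0): OLD=57873/512 → NEW=0, ERR=57873/512
(2,1): OLD=3133541/16384 → NEW=255, ERR=-1044379/16384
(2,2): OLD=4237507/262144 → NEW=0, ERR=4237507/262144
(2,3): OLD=249253749/4194304 → NEW=0, ERR=249253749/4194304
(2,4): OLD=4881934899/67108864 → NEW=0, ERR=4881934899/67108864
(3,0): OLD=17660879/262144 → NEW=0, ERR=17660879/262144
(3,1): OLD=148164417/2097152 → NEW=0, ERR=148164417/2097152
(3,2): OLD=7188669917/67108864 → NEW=0, ERR=7188669917/67108864
(3,3): OLD=44583348173/268435456 → NEW=255, ERR=-23867693107/268435456
(3,4): OLD=225689960407/4294967296 → NEW=0, ERR=225689960407/4294967296
(4,0): OLD=2224670235/33554432 → NEW=0, ERR=2224670235/33554432
(4,1): OLD=184018099889/1073741824 → NEW=255, ERR=-89786065231/1073741824
(4,2): OLD=663751936899/17179869184 → NEW=0, ERR=663751936899/17179869184
(4,3): OLD=14476442414057/274877906944 → NEW=0, ERR=14476442414057/274877906944
(4,4): OLD=505357133886495/4398046511104 → NEW=0, ERR=505357133886495/4398046511104
(5,0): OLD=1564057791731/17179869184 → NEW=0, ERR=1564057791731/17179869184
(5,1): OLD=6883876984127/137438953472 → NEW=0, ERR=6883876984127/137438953472
(5,2): OLD=578936852805405/4398046511104 → NEW=255, ERR=-542565007526115/4398046511104
(5,3): OLD=602048657564479/8796093022208 → NEW=0, ERR=602048657564479/8796093022208
(5,4): OLD=15219920144923919/140737488355328 → NEW=0, ERR=15219920144923919/140737488355328
Row 0: ..#..
Row 1: ...#.
Row 2: .#...
Row 3: ...#.
Row 4: .#...
Row 5: ..#..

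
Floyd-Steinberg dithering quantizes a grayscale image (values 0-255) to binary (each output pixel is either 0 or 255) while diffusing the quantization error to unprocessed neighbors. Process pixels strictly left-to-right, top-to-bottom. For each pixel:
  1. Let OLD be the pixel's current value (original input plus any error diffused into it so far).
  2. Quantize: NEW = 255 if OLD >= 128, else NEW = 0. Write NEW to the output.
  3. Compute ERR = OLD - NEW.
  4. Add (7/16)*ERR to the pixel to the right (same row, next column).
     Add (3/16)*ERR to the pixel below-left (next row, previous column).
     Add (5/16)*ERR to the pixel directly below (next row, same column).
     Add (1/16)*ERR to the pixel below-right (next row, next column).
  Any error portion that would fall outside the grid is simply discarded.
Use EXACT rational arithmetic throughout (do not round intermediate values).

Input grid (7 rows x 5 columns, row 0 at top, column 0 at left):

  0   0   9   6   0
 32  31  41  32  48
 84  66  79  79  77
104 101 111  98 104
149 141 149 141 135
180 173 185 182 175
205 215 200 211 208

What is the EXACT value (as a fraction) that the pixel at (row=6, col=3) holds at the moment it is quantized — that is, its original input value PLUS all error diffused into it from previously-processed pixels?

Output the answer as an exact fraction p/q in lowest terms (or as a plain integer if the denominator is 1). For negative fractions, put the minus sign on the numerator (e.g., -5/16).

Answer: 659710379798925599/4503599627370496

Derivation:
(0,0): OLD=0 → NEW=0, ERR=0
(0,1): OLD=0 → NEW=0, ERR=0
(0,2): OLD=9 → NEW=0, ERR=9
(0,3): OLD=159/16 → NEW=0, ERR=159/16
(0,4): OLD=1113/256 → NEW=0, ERR=1113/256
(1,0): OLD=32 → NEW=0, ERR=32
(1,1): OLD=747/16 → NEW=0, ERR=747/16
(1,2): OLD=8461/128 → NEW=0, ERR=8461/128
(1,3): OLD=267889/4096 → NEW=0, ERR=267889/4096
(1,4): OLD=5150695/65536 → NEW=0, ERR=5150695/65536
(2,0): OLD=26305/256 → NEW=0, ERR=26305/256
(2,1): OLD=573189/4096 → NEW=255, ERR=-471291/4096
(2,2): OLD=2113483/32768 → NEW=0, ERR=2113483/32768
(2,3): OLD=153641503/1048576 → NEW=255, ERR=-113745377/1048576
(2,4): OLD=976263177/16777216 → NEW=0, ERR=976263177/16777216
(3,0): OLD=7506271/65536 → NEW=0, ERR=7506271/65536
(3,1): OLD=140161771/1048576 → NEW=255, ERR=-127225109/1048576
(3,2): OLD=423982933/8388608 → NEW=0, ERR=423982933/8388608
(3,3): OLD=27153698417/268435456 → NEW=0, ERR=27153698417/268435456
(3,4): OLD=685734725351/4294967296 → NEW=255, ERR=-409481935129/4294967296
(4,0): OLD=2718631537/16777216 → NEW=255, ERR=-1559558543/16777216
(4,1): OLD=21219983749/268435456 → NEW=0, ERR=21219983749/268435456
(4,2): OLD=452609374987/2147483648 → NEW=255, ERR=-94998955253/2147483648
(4,3): OLD=9520390175903/68719476736 → NEW=255, ERR=-8003076391777/68719476736
(4,4): OLD=66605326991753/1099511627776 → NEW=0, ERR=66605326991753/1099511627776
(5,0): OLD=711989381087/4294967296 → NEW=255, ERR=-383227279393/4294967296
(5,1): OLD=9934236500971/68719476736 → NEW=255, ERR=-7589230066709/68719476736
(5,2): OLD=58254147247765/549755813888 → NEW=0, ERR=58254147247765/549755813888
(5,3): OLD=3528266326095985/17592186044416 → NEW=255, ERR=-957741115230095/17592186044416
(5,4): OLD=45833571720799463/281474976710656 → NEW=255, ERR=-25942547340417817/281474976710656
(6,0): OLD=171974011142513/1099511627776 → NEW=255, ERR=-108401453940367/1099511627776
(6,1): OLD=2667790116592133/17592186044416 → NEW=255, ERR=-1818217324733947/17592186044416
(6,2): OLD=24036035692934091/140737488355328 → NEW=255, ERR=-11852023837674549/140737488355328
(6,3): OLD=659710379798925599/4503599627370496 → NEW=255, ERR=-488707525180550881/4503599627370496
Target (6,3): original=211, with diffused error = 659710379798925599/4503599627370496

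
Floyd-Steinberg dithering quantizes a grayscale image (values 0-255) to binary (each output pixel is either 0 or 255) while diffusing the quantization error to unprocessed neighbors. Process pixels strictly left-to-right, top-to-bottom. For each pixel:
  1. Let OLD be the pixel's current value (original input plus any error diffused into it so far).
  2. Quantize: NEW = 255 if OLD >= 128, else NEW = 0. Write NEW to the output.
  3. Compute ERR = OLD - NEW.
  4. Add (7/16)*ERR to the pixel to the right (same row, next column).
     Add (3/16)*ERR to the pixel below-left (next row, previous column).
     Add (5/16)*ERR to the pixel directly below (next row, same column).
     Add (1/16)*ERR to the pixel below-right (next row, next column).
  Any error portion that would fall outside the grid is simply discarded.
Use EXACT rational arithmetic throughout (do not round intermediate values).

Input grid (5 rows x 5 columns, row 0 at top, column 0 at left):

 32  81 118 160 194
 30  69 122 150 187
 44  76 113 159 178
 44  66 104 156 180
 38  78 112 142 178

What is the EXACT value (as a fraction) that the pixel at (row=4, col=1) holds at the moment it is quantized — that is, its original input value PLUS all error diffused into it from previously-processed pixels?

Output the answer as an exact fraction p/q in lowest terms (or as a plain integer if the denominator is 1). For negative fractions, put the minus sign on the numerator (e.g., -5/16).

Answer: 455327014295/4294967296

Derivation:
(0,0): OLD=32 → NEW=0, ERR=32
(0,1): OLD=95 → NEW=0, ERR=95
(0,2): OLD=2553/16 → NEW=255, ERR=-1527/16
(0,3): OLD=30271/256 → NEW=0, ERR=30271/256
(0,4): OLD=1006521/4096 → NEW=255, ERR=-37959/4096
(1,0): OLD=925/16 → NEW=0, ERR=925/16
(1,1): OLD=13835/128 → NEW=0, ERR=13835/128
(1,2): OLD=686375/4096 → NEW=255, ERR=-358105/4096
(1,3): OLD=2310139/16384 → NEW=255, ERR=-1867781/16384
(1,4): OLD=37124625/262144 → NEW=255, ERR=-29722095/262144
(2,0): OLD=168617/2048 → NEW=0, ERR=168617/2048
(2,1): OLD=8717459/65536 → NEW=255, ERR=-7994221/65536
(2,2): OLD=18551289/1048576 → NEW=0, ERR=18551289/1048576
(2,3): OLD=1751406427/16777216 → NEW=0, ERR=1751406427/16777216
(2,4): OLD=48617678013/268435456 → NEW=255, ERR=-19833363267/268435456
(3,0): OLD=49133401/1048576 → NEW=0, ERR=49133401/1048576
(3,1): OLD=476839077/8388608 → NEW=0, ERR=476839077/8388608
(3,2): OLD=39284836327/268435456 → NEW=255, ERR=-29166204953/268435456
(3,3): OLD=68901627231/536870912 → NEW=255, ERR=-68000455329/536870912
(3,4): OLD=927896412251/8589934592 → NEW=0, ERR=927896412251/8589934592
(4,0): OLD=8496126935/134217728 → NEW=0, ERR=8496126935/134217728
(4,1): OLD=455327014295/4294967296 → NEW=0, ERR=455327014295/4294967296
Target (4,1): original=78, with diffused error = 455327014295/4294967296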